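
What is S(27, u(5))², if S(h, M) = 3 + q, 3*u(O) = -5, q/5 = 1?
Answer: 64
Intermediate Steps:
q = 5 (q = 5*1 = 5)
u(O) = -5/3 (u(O) = (⅓)*(-5) = -5/3)
S(h, M) = 8 (S(h, M) = 3 + 5 = 8)
S(27, u(5))² = 8² = 64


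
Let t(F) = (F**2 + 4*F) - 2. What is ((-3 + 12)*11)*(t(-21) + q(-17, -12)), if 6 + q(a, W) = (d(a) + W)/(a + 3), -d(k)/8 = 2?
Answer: 34749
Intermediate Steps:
d(k) = -16 (d(k) = -8*2 = -16)
t(F) = -2 + F**2 + 4*F
q(a, W) = -6 + (-16 + W)/(3 + a) (q(a, W) = -6 + (-16 + W)/(a + 3) = -6 + (-16 + W)/(3 + a))
((-3 + 12)*11)*(t(-21) + q(-17, -12)) = ((-3 + 12)*11)*((-2 + (-21)**2 + 4*(-21)) + (-34 - 12 - 6*(-17))/(3 - 17)) = (9*11)*((-2 + 441 - 84) + (-34 - 12 + 102)/(-14)) = 99*(355 - 1/14*56) = 99*(355 - 4) = 99*351 = 34749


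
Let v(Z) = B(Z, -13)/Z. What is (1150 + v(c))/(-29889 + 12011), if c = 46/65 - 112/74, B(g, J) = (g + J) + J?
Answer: -573292/8661891 ≈ -0.066186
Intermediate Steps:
B(g, J) = g + 2*J (B(g, J) = (J + g) + J = g + 2*J)
c = -1938/2405 (c = 46*(1/65) - 112*1/74 = 46/65 - 56/37 = -1938/2405 ≈ -0.80582)
v(Z) = (-26 + Z)/Z (v(Z) = (Z + 2*(-13))/Z = (Z - 26)/Z = (-26 + Z)/Z)
(1150 + v(c))/(-29889 + 12011) = (1150 + (-26 - 1938/2405)/(-1938/2405))/(-29889 + 12011) = (1150 - 2405/1938*(-64468/2405))/(-17878) = (1150 + 32234/969)*(-1/17878) = (1146584/969)*(-1/17878) = -573292/8661891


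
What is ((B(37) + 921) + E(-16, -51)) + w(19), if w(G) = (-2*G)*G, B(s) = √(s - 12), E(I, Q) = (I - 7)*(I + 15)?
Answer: 227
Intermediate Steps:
E(I, Q) = (-7 + I)*(15 + I)
B(s) = √(-12 + s)
w(G) = -2*G²
((B(37) + 921) + E(-16, -51)) + w(19) = ((√(-12 + 37) + 921) + (-105 + (-16)² + 8*(-16))) - 2*19² = ((√25 + 921) + (-105 + 256 - 128)) - 2*361 = ((5 + 921) + 23) - 722 = (926 + 23) - 722 = 949 - 722 = 227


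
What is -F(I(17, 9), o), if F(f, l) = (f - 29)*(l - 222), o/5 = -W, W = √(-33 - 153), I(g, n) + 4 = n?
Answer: -5328 - 120*I*√186 ≈ -5328.0 - 1636.6*I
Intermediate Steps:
I(g, n) = -4 + n
W = I*√186 (W = √(-186) = I*√186 ≈ 13.638*I)
o = -5*I*√186 (o = 5*(-I*√186) = -5*I*√186 ≈ -68.191*I)
F(f, l) = (-222 + l)*(-29 + f) (F(f, l) = (-29 + f)*(-222 + l) = (-222 + l)*(-29 + f))
-F(I(17, 9), o) = -(6438 - 222*(-4 + 9) - (-145)*I*√186 + (-4 + 9)*(-5*I*√186)) = -(6438 - 222*5 + 145*I*√186 + 5*(-5*I*√186)) = -(6438 - 1110 + 145*I*√186 - 25*I*√186) = -(5328 + 120*I*√186) = -5328 - 120*I*√186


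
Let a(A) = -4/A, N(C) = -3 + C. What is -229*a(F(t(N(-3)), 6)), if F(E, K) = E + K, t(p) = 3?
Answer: 916/9 ≈ 101.78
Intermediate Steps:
-229*a(F(t(N(-3)), 6)) = -(-916)/(3 + 6) = -(-916)/9 = -229*(-4/9) = 916/9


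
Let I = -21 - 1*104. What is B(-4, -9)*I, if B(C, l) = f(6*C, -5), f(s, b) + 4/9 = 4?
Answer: -4000/9 ≈ -444.44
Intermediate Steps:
f(s, b) = 32/9 (f(s, b) = -4/9 + 4 = 32/9)
B(C, l) = 32/9
I = -125 (I = -21 - 104 = -125)
B(-4, -9)*I = (32/9)*(-125) = -4000/9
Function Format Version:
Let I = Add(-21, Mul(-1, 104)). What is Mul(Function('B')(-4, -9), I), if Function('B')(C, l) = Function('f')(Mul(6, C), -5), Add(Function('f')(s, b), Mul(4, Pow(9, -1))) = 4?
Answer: Rational(-4000, 9) ≈ -444.44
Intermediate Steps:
Function('f')(s, b) = Rational(32, 9) (Function('f')(s, b) = Add(Rational(-4, 9), 4) = Rational(32, 9))
Function('B')(C, l) = Rational(32, 9)
I = -125 (I = Add(-21, -104) = -125)
Mul(Function('B')(-4, -9), I) = Mul(Rational(32, 9), -125) = Rational(-4000, 9)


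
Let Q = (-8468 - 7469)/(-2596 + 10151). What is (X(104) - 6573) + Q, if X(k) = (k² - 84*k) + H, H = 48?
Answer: -33597912/7555 ≈ -4447.1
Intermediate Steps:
Q = -15937/7555 ≈ -2.1095
X(k) = 48 + k² - 84*k (X(k) = (k² - 84*k) + 48 = 48 + k² - 84*k)
(X(104) - 6573) + Q = ((48 + 104² - 84*104) - 6573) - 15937/7555 = ((48 + 10816 - 8736) - 6573) - 15937/7555 = (2128 - 6573) - 15937/7555 = -4445 - 15937/7555 = -33597912/7555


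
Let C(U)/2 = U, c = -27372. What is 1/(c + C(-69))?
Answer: -1/27510 ≈ -3.6350e-5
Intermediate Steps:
C(U) = 2*U
1/(c + C(-69)) = 1/(-27372 + 2*(-69)) = 1/(-27372 - 138) = 1/(-27510) = -1/27510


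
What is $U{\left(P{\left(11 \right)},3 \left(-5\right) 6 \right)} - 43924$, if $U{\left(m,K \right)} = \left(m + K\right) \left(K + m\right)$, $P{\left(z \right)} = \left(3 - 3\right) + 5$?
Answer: $-36699$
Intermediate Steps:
$P{\left(z \right)} = 5$ ($P{\left(z \right)} = 0 + 5 = 5$)
$U{\left(m,K \right)} = \left(K + m\right)^{2}$ ($U{\left(m,K \right)} = \left(K + m\right) \left(K + m\right) = \left(K + m\right)^{2}$)
$U{\left(P{\left(11 \right)},3 \left(-5\right) 6 \right)} - 43924 = \left(3 \left(-5\right) 6 + 5\right)^{2} - 43924 = \left(\left(-15\right) 6 + 5\right)^{2} - 43924 = \left(-90 + 5\right)^{2} - 43924 = \left(-85\right)^{2} - 43924 = 7225 - 43924 = -36699$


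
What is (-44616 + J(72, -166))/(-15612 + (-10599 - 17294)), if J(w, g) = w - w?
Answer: 4056/3955 ≈ 1.0255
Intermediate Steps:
J(w, g) = 0
(-44616 + J(72, -166))/(-15612 + (-10599 - 17294)) = (-44616 + 0)/(-15612 + (-10599 - 17294)) = -44616/(-15612 - 27893) = -44616/(-43505) = -44616*(-1/43505) = 4056/3955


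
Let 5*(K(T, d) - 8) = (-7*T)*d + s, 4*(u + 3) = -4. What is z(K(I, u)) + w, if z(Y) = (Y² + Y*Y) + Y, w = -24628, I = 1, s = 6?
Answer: -604378/25 ≈ -24175.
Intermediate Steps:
u = -4 (u = -3 + (¼)*(-4) = -3 - 1 = -4)
K(T, d) = 46/5 - 7*T*d/5 (K(T, d) = 8 + ((-7*T)*d + 6)/5 = 8 + (-7*T*d + 6)/5 = 8 + (6 - 7*T*d)/5 = 8 + (6/5 - 7*T*d/5) = 46/5 - 7*T*d/5)
z(Y) = Y + 2*Y² (z(Y) = (Y² + Y²) + Y = 2*Y² + Y = Y + 2*Y²)
z(K(I, u)) + w = (46/5 - 7/5*1*(-4))*(1 + 2*(46/5 - 7/5*1*(-4))) - 24628 = (46/5 + 28/5)*(1 + 2*(46/5 + 28/5)) - 24628 = 74*(1 + 2*(74/5))/5 - 24628 = 74*(1 + 148/5)/5 - 24628 = (74/5)*(153/5) - 24628 = 11322/25 - 24628 = -604378/25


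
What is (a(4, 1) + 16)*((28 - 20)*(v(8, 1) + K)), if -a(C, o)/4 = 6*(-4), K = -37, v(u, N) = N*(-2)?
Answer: -34944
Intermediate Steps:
v(u, N) = -2*N
a(C, o) = 96 (a(C, o) = -24*(-4) = -4*(-24) = 96)
(a(4, 1) + 16)*((28 - 20)*(v(8, 1) + K)) = (96 + 16)*((28 - 20)*(-2*1 - 37)) = 112*(8*(-2 - 37)) = 112*(8*(-39)) = 112*(-312) = -34944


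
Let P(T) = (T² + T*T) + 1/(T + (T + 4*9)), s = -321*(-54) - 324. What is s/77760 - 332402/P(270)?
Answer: -5538968057/2687385632 ≈ -2.0611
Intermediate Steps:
s = 17010 (s = 17334 - 324 = 17010)
P(T) = 1/(36 + 2*T) + 2*T² (P(T) = (T² + T²) + 1/(T + (T + 36)) = 2*T² + 1/(T + (36 + T)) = 2*T² + 1/(36 + 2*T) = 1/(36 + 2*T) + 2*T²)
s/77760 - 332402/P(270) = 17010/77760 - 332402*2*(18 + 270)/(1 + 4*270³ + 72*270²) = 17010*(1/77760) - 332402*576/(1 + 4*19683000 + 72*72900) = 7/32 - 332402*576/(1 + 78732000 + 5248800) = 7/32 - 332402/((½)*(1/288)*83980801) = 7/32 - 332402/83980801/576 = 7/32 - 332402*576/83980801 = 7/32 - 191463552/83980801 = -5538968057/2687385632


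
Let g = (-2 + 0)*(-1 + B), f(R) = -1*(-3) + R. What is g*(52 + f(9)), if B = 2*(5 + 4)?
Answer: -2176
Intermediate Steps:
f(R) = 3 + R
B = 18 (B = 2*9 = 18)
g = -34 (g = (-2 + 0)*(-1 + 18) = -2*17 = -34)
g*(52 + f(9)) = -34*(52 + (3 + 9)) = -34*(52 + 12) = -34*64 = -2176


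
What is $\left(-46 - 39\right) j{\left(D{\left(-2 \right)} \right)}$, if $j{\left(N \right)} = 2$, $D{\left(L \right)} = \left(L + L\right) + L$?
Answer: $-170$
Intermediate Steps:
$D{\left(L \right)} = 3 L$ ($D{\left(L \right)} = 2 L + L = 3 L$)
$\left(-46 - 39\right) j{\left(D{\left(-2 \right)} \right)} = \left(-46 - 39\right) 2 = \left(-85\right) 2 = -170$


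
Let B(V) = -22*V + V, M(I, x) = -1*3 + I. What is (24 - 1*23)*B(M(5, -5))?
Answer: -42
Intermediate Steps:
M(I, x) = -3 + I
B(V) = -21*V
(24 - 1*23)*B(M(5, -5)) = (24 - 1*23)*(-21*(-3 + 5)) = (24 - 23)*(-21*2) = 1*(-42) = -42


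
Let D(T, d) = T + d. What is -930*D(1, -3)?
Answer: 1860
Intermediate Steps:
-930*D(1, -3) = -930*(1 - 3) = -930*(-2) = 1860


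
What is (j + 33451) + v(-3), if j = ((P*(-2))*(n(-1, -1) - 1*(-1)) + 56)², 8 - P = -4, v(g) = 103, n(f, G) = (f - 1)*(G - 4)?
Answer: 76818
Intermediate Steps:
n(f, G) = (-1 + f)*(-4 + G)
P = 12 (P = 8 - 1*(-4) = 8 + 4 = 12)
j = 43264 (j = ((12*(-2))*((4 - 1*(-1) - 4*(-1) - 1*(-1)) - 1*(-1)) + 56)² = (-24*((4 + 1 + 4 + 1) + 1) + 56)² = (-24*(10 + 1) + 56)² = (-24*11 + 56)² = (-264 + 56)² = (-208)² = 43264)
(j + 33451) + v(-3) = (43264 + 33451) + 103 = 76715 + 103 = 76818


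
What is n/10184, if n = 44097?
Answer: 44097/10184 ≈ 4.3300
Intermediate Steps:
n/10184 = 44097/10184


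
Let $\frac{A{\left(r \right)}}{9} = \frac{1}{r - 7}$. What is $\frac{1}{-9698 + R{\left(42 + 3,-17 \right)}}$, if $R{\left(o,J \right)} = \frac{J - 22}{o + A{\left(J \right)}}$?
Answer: $- \frac{119}{1154166} \approx -0.0001031$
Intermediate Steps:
$A{\left(r \right)} = \frac{9}{-7 + r}$ ($A{\left(r \right)} = \frac{9}{r - 7} = \frac{9}{-7 + r}$)
$R{\left(o,J \right)} = \frac{-22 + J}{o + \frac{9}{-7 + J}}$ ($R{\left(o,J \right)} = \frac{J - 22}{o + \frac{9}{-7 + J}} = \frac{-22 + J}{o + \frac{9}{-7 + J}}$)
$\frac{1}{-9698 + R{\left(42 + 3,-17 \right)}} = \frac{1}{-9698 + \frac{\left(-22 - 17\right) \left(-7 - 17\right)}{9 + \left(42 + 3\right) \left(-7 - 17\right)}} = \frac{1}{-9698 + \frac{1}{9 + 45 \left(-24\right)} \left(-39\right) \left(-24\right)} = \frac{1}{-9698 + \frac{1}{9 - 1080} \left(-39\right) \left(-24\right)} = \frac{1}{-9698 + \frac{1}{-1071} \left(-39\right) \left(-24\right)} = \frac{1}{-9698 - \left(- \frac{13}{357}\right) \left(-24\right)} = \frac{1}{-9698 - \frac{104}{119}} = \frac{1}{- \frac{1154166}{119}} = - \frac{119}{1154166}$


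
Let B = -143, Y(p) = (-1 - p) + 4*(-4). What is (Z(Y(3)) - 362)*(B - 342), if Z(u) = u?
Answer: 185270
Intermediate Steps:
Y(p) = -17 - p (Y(p) = (-1 - p) - 16 = -17 - p)
(Z(Y(3)) - 362)*(B - 342) = ((-17 - 1*3) - 362)*(-143 - 342) = ((-17 - 3) - 362)*(-485) = (-20 - 362)*(-485) = -382*(-485) = 185270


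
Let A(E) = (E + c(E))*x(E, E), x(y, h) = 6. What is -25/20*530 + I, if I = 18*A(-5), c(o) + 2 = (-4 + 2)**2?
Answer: -1973/2 ≈ -986.50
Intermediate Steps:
c(o) = 2 (c(o) = -2 + (-4 + 2)**2 = -2 + (-2)**2 = -2 + 4 = 2)
A(E) = 12 + 6*E (A(E) = (E + 2)*6 = (2 + E)*6 = 12 + 6*E)
I = -324 (I = 18*(12 + 6*(-5)) = 18*(12 - 30) = 18*(-18) = -324)
-25/20*530 + I = -25/20*530 - 324 = -25*1/20*530 - 324 = -5/4*530 - 324 = -1325/2 - 324 = -1973/2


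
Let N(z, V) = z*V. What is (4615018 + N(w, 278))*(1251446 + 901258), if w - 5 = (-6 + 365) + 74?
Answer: 10196889558528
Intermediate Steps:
w = 438 (w = 5 + ((-6 + 365) + 74) = 5 + (359 + 74) = 5 + 433 = 438)
N(z, V) = V*z
(4615018 + N(w, 278))*(1251446 + 901258) = (4615018 + 278*438)*(1251446 + 901258) = (4615018 + 121764)*2152704 = 4736782*2152704 = 10196889558528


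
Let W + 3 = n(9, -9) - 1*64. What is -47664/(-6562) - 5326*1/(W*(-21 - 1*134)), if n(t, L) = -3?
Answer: 120551297/17799425 ≈ 6.7728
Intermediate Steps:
W = -70 (W = -3 + (-3 - 1*64) = -3 + (-3 - 64) = -3 - 67 = -70)
-47664/(-6562) - 5326*1/(W*(-21 - 1*134)) = -47664/(-6562) - 5326*(-1/(70*(-21 - 1*134))) = -47664*(-1/6562) - 5326*(-1/(70*(-21 - 134))) = 23832/3281 - 5326/((-155*(-70))) = 23832/3281 - 5326/10850 = 23832/3281 - 5326*1/10850 = 23832/3281 - 2663/5425 = 120551297/17799425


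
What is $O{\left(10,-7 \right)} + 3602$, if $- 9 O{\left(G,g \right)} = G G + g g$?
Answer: $\frac{32269}{9} \approx 3585.4$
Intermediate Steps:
$O{\left(G,g \right)} = - \frac{G^{2}}{9} - \frac{g^{2}}{9}$ ($O{\left(G,g \right)} = - \frac{G G + g g}{9} = - \frac{G^{2} + g^{2}}{9} = - \frac{G^{2}}{9} - \frac{g^{2}}{9}$)
$O{\left(10,-7 \right)} + 3602 = \left(- \frac{10^{2}}{9} - \frac{\left(-7\right)^{2}}{9}\right) + 3602 = \left(\left(- \frac{1}{9}\right) 100 - \frac{49}{9}\right) + 3602 = \left(- \frac{100}{9} - \frac{49}{9}\right) + 3602 = - \frac{149}{9} + 3602 = \frac{32269}{9}$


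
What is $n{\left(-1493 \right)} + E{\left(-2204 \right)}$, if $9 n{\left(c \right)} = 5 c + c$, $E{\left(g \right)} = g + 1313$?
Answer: $- \frac{5659}{3} \approx -1886.3$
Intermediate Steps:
$E{\left(g \right)} = 1313 + g$
$n{\left(c \right)} = \frac{2 c}{3}$ ($n{\left(c \right)} = \frac{5 c + c}{9} = \frac{6 c}{9} = \frac{2 c}{3}$)
$n{\left(-1493 \right)} + E{\left(-2204 \right)} = \frac{2}{3} \left(-1493\right) + \left(1313 - 2204\right) = - \frac{2986}{3} - 891 = - \frac{5659}{3}$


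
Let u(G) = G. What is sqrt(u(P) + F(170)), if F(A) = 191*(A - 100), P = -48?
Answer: sqrt(13322) ≈ 115.42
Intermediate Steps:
F(A) = -19100 + 191*A (F(A) = 191*(-100 + A) = -19100 + 191*A)
sqrt(u(P) + F(170)) = sqrt(-48 + (-19100 + 191*170)) = sqrt(-48 + (-19100 + 32470)) = sqrt(-48 + 13370) = sqrt(13322)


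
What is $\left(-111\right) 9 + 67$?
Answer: $-932$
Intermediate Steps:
$\left(-111\right) 9 + 67 = -999 + 67 = -932$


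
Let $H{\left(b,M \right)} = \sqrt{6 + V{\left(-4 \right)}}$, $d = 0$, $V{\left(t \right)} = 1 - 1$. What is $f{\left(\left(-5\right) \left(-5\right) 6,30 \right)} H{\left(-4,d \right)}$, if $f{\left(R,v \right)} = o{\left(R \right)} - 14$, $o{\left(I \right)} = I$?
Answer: $136 \sqrt{6} \approx 333.13$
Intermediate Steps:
$V{\left(t \right)} = 0$
$H{\left(b,M \right)} = \sqrt{6}$ ($H{\left(b,M \right)} = \sqrt{6 + 0} = \sqrt{6}$)
$f{\left(R,v \right)} = -14 + R$ ($f{\left(R,v \right)} = R - 14 = -14 + R$)
$f{\left(\left(-5\right) \left(-5\right) 6,30 \right)} H{\left(-4,d \right)} = \left(-14 + \left(-5\right) \left(-5\right) 6\right) \sqrt{6} = \left(-14 + 25 \cdot 6\right) \sqrt{6} = \left(-14 + 150\right) \sqrt{6} = 136 \sqrt{6}$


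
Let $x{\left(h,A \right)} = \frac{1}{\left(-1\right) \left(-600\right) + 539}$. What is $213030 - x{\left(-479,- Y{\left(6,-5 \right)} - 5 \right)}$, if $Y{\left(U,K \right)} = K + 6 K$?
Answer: $\frac{242641169}{1139} \approx 2.1303 \cdot 10^{5}$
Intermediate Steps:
$Y{\left(U,K \right)} = 7 K$
$x{\left(h,A \right)} = \frac{1}{1139}$ ($x{\left(h,A \right)} = \frac{1}{600 + 539} = \frac{1}{1139}$)
$213030 - x{\left(-479,- Y{\left(6,-5 \right)} - 5 \right)} = 213030 - \frac{1}{1139} = \frac{242641169}{1139}$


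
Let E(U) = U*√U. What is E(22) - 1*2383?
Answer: -2383 + 22*√22 ≈ -2279.8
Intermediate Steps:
E(U) = U^(3/2)
E(22) - 1*2383 = 22^(3/2) - 1*2383 = 22*√22 - 2383 = -2383 + 22*√22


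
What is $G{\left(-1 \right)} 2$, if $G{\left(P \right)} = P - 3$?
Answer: $-8$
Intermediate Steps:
$G{\left(P \right)} = -3 + P$
$G{\left(-1 \right)} 2 = \left(-3 - 1\right) 2 = \left(-4\right) 2 = -8$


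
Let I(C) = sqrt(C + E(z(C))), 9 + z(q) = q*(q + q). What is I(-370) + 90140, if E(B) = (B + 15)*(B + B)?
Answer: 90140 + sqrt(149931236722) ≈ 4.7735e+5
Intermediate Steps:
z(q) = -9 + 2*q**2 (z(q) = -9 + q*(q + q) = -9 + q*(2*q) = -9 + 2*q**2)
E(B) = 2*B*(15 + B) (E(B) = (15 + B)*(2*B) = 2*B*(15 + B))
I(C) = sqrt(C + 2*(-9 + 2*C**2)*(6 + 2*C**2)) (I(C) = sqrt(C + 2*(-9 + 2*C**2)*(15 + (-9 + 2*C**2))) = sqrt(C + 2*(-9 + 2*C**2)*(6 + 2*C**2)))
I(-370) + 90140 = sqrt(-108 - 370 - 12*(-370)**2 + 8*(-370)**4) + 90140 = sqrt(-108 - 370 - 12*136900 + 8*18741610000) + 90140 = sqrt(-108 - 370 - 1642800 + 149932880000) + 90140 = sqrt(149931236722) + 90140 = 90140 + sqrt(149931236722)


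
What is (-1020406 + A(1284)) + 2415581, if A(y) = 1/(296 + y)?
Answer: 2204376501/1580 ≈ 1.3952e+6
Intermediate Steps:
(-1020406 + A(1284)) + 2415581 = (-1020406 + 1/(296 + 1284)) + 2415581 = (-1020406 + 1/1580) + 2415581 = -1612241479/1580 + 2415581 = 2204376501/1580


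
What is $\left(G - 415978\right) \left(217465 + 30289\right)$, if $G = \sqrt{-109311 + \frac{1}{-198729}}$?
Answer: $-103060213412 + \frac{495508 i \sqrt{119917857590830}}{66243} \approx -1.0306 \cdot 10^{11} + 8.1913 \cdot 10^{7} i$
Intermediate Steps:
$G = \frac{2 i \sqrt{119917857590830}}{66243}$ ($G = \sqrt{-109311 - \frac{1}{198729}} = \sqrt{- \frac{21723265720}{198729}} = \frac{2 i \sqrt{119917857590830}}{66243} \approx 330.62 i$)
$\left(G - 415978\right) \left(217465 + 30289\right) = \left(\frac{2 i \sqrt{119917857590830}}{66243} - 415978\right) \left(217465 + 30289\right) = \left(-415978 + \frac{2 i \sqrt{119917857590830}}{66243}\right) 247754 = -103060213412 + \frac{495508 i \sqrt{119917857590830}}{66243}$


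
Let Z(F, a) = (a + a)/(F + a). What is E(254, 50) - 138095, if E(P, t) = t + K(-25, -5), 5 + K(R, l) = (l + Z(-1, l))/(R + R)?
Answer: -2070749/15 ≈ -1.3805e+5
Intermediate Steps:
Z(F, a) = 2*a/(F + a) (Z(F, a) = (2*a)/(F + a) = 2*a/(F + a))
K(R, l) = -5 + (l + 2*l/(-1 + l))/(2*R) (K(R, l) = -5 + (l + 2*l/(-1 + l))/(R + R) = -5 + (l + 2*l/(-1 + l))/((2*R)) = -5 + (l + 2*l/(-1 + l))*(1/(2*R)) = -5 + (l + 2*l/(-1 + l))/(2*R))
E(P, t) = -74/15 + t (E(P, t) = t + (-5 + (-1 - 5)*(-5 - 10*(-25))/2)/((-25)*(-1 - 5)) = t - 1/25*(-5 + (½)*(-6)*(-5 + 250))/(-6) = t - 1/25*(-⅙)*(-5 + (½)*(-6)*245) = t - 1/25*(-⅙)*(-5 - 735) = t - 1/25*(-⅙)*(-740) = t - 74/15 = -74/15 + t)
E(254, 50) - 138095 = (-74/15 + 50) - 138095 = 676/15 - 138095 = -2070749/15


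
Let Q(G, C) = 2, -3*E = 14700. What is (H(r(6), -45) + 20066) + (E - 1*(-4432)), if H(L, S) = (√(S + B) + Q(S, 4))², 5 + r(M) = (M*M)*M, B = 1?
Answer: 19558 + 8*I*√11 ≈ 19558.0 + 26.533*I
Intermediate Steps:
r(M) = -5 + M³ (r(M) = -5 + (M*M)*M = -5 + M²*M = -5 + M³)
E = -4900 (E = -⅓*14700 = -4900)
H(L, S) = (2 + √(1 + S))² (H(L, S) = (√(S + 1) + 2)² = (√(1 + S) + 2)² = (2 + √(1 + S))²)
(H(r(6), -45) + 20066) + (E - 1*(-4432)) = ((2 + √(1 - 45))² + 20066) + (-4900 - 1*(-4432)) = ((2 + √(-44))² + 20066) + (-4900 + 4432) = ((2 + 2*I*√11)² + 20066) - 468 = (20066 + (2 + 2*I*√11)²) - 468 = 19598 + (2 + 2*I*√11)²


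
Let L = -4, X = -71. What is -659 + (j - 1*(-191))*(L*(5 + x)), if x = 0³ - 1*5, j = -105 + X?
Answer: -659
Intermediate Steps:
j = -176 (j = -105 - 71 = -176)
x = -5 (x = 0 - 5 = -5)
-659 + (j - 1*(-191))*(L*(5 + x)) = -659 + (-176 - 1*(-191))*(-4*(5 - 5)) = -659 + (-176 + 191)*(-4*0) = -659 + 15*0 = -659 + 0 = -659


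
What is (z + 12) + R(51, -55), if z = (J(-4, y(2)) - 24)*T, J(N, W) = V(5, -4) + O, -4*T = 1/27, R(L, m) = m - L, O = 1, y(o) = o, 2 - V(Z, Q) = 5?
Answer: -5063/54 ≈ -93.759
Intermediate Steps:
V(Z, Q) = -3 (V(Z, Q) = 2 - 1*5 = 2 - 5 = -3)
T = -1/108 (T = -¼/27 = -¼*1/27 = -1/108 ≈ -0.0092593)
J(N, W) = -2 (J(N, W) = -3 + 1 = -2)
z = 13/54 (z = (-2 - 24)*(-1/108) = -26*(-1/108) = 13/54 ≈ 0.24074)
(z + 12) + R(51, -55) = (13/54 + 12) + (-55 - 1*51) = 661/54 + (-55 - 51) = 661/54 - 106 = -5063/54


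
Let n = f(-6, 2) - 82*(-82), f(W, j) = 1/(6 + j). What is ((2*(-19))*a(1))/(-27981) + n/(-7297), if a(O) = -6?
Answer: -506163887/544472952 ≈ -0.92964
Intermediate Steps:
n = 53793/8 (n = 1/(6 + 2) - 82*(-82) = 1/8 + 6724 = 53793/8 ≈ 6724.1)
((2*(-19))*a(1))/(-27981) + n/(-7297) = ((2*(-19))*(-6))/(-27981) + (53793/8)/(-7297) = -38*(-6)*(-1/27981) + (53793/8)*(-1/7297) = 228*(-1/27981) - 53793/58376 = -76/9327 - 53793/58376 = -506163887/544472952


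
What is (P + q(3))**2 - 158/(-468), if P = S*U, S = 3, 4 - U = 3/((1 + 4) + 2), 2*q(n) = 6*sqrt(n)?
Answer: 1629703/11466 + 450*sqrt(3)/7 ≈ 253.48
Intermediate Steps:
q(n) = 3*sqrt(n) (q(n) = (6*sqrt(n))/2 = 3*sqrt(n))
U = 25/7 (U = 4 - 3/((1 + 4) + 2) = 4 - 3/(5 + 2) = 4 - 3/7 = 25/7 ≈ 3.5714)
P = 75/7 (P = 3*(25/7) = 75/7 ≈ 10.714)
(P + q(3))**2 - 158/(-468) = (75/7 + 3*sqrt(3))**2 - 158/(-468) = (75/7 + 3*sqrt(3))**2 - 158*(-1)/468 = (75/7 + 3*sqrt(3))**2 - 1*(-79/234) = (75/7 + 3*sqrt(3))**2 + 79/234 = 79/234 + (75/7 + 3*sqrt(3))**2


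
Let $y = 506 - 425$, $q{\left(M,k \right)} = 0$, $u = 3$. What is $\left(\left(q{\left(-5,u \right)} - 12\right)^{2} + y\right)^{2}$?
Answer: $50625$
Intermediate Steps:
$y = 81$
$\left(\left(q{\left(-5,u \right)} - 12\right)^{2} + y\right)^{2} = \left(\left(0 - 12\right)^{2} + 81\right)^{2} = \left(\left(-12\right)^{2} + 81\right)^{2} = \left(144 + 81\right)^{2} = 225^{2} = 50625$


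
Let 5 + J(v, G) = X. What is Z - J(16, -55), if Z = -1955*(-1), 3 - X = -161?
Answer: 1796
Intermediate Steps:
X = 164 (X = 3 - 1*(-161) = 3 + 161 = 164)
J(v, G) = 159 (J(v, G) = -5 + 164 = 159)
Z = 1955
Z - J(16, -55) = 1955 - 1*159 = 1955 - 159 = 1796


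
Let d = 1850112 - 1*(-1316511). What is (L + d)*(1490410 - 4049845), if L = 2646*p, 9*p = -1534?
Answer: -6950470790745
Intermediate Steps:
p = -1534/9 (p = (⅑)*(-1534) = -1534/9 ≈ -170.44)
d = 3166623 (d = 1850112 + 1316511 = 3166623)
L = -450996 (L = 2646*(-1534/9) = -450996)
(L + d)*(1490410 - 4049845) = (-450996 + 3166623)*(1490410 - 4049845) = 2715627*(-2559435) = -6950470790745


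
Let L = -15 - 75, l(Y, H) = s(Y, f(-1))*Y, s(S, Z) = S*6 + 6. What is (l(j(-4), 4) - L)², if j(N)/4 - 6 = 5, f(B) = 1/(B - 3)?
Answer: 143280900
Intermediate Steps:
f(B) = 1/(-3 + B)
j(N) = 44 (j(N) = 24 + 4*5 = 24 + 20 = 44)
s(S, Z) = 6 + 6*S (s(S, Z) = 6*S + 6 = 6 + 6*S)
l(Y, H) = Y*(6 + 6*Y) (l(Y, H) = (6 + 6*Y)*Y = Y*(6 + 6*Y))
L = -90
(l(j(-4), 4) - L)² = (6*44*(1 + 44) - 1*(-90))² = (6*44*45 + 90)² = (11880 + 90)² = 11970² = 143280900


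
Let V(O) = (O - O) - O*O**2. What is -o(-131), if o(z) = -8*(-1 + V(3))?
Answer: -224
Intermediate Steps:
V(O) = -O**3 (V(O) = 0 - O**3 = -O**3)
o(z) = 224 (o(z) = -8*(-1 - 1*3**3) = -8*(-1 - 1*27) = -8*(-1 - 27) = -8*(-28) = 224)
-o(-131) = -1*224 = -224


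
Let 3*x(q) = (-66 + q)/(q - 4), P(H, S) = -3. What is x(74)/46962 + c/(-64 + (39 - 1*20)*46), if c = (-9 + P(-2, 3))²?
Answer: 438314/2465505 ≈ 0.17778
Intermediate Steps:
c = 144 (c = (-9 - 3)² = (-12)² = 144)
x(q) = (-66 + q)/(3*(-4 + q)) (x(q) = ((-66 + q)/(q - 4))/3 = ((-66 + q)/(-4 + q))/3 = (-66 + q)/(3*(-4 + q)))
x(74)/46962 + c/(-64 + (39 - 1*20)*46) = ((-66 + 74)/(3*(-4 + 74)))/46962 + 144/(-64 + (39 - 1*20)*46) = ((⅓)*8/70)*(1/46962) + 144/(-64 + (39 - 20)*46) = ((⅓)*(1/70)*8)*(1/46962) + 144/(-64 + 19*46) = (4/105)*(1/46962) + 144/(-64 + 874) = 2/2465505 + 144/810 = 2/2465505 + 144*(1/810) = 2/2465505 + 8/45 = 438314/2465505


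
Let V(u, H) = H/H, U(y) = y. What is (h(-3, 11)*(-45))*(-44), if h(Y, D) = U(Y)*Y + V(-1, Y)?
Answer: 19800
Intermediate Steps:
V(u, H) = 1
h(Y, D) = 1 + Y² (h(Y, D) = Y*Y + 1 = Y² + 1 = 1 + Y²)
(h(-3, 11)*(-45))*(-44) = ((1 + (-3)²)*(-45))*(-44) = ((1 + 9)*(-45))*(-44) = (10*(-45))*(-44) = -450*(-44) = 19800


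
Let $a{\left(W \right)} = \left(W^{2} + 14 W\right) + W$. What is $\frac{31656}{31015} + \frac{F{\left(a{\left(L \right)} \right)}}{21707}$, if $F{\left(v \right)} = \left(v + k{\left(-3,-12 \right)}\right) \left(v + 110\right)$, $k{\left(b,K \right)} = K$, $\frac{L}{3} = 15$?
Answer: $\frac{33564590856}{96177515} \approx 348.99$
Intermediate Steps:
$L = 45$ ($L = 3 \cdot 15 = 45$)
$a{\left(W \right)} = W^{2} + 15 W$
$F{\left(v \right)} = \left(-12 + v\right) \left(110 + v\right)$ ($F{\left(v \right)} = \left(v - 12\right) \left(v + 110\right) = \left(-12 + v\right) \left(110 + v\right)$)
$\frac{31656}{31015} + \frac{F{\left(a{\left(L \right)} \right)}}{21707} = \frac{31656}{31015} + \frac{-1320 + \left(45 \left(15 + 45\right)\right)^{2} + 98 \cdot 45 \left(15 + 45\right)}{21707} = 31656 \cdot \frac{1}{31015} + \left(-1320 + \left(45 \cdot 60\right)^{2} + 98 \cdot 45 \cdot 60\right) \frac{1}{21707} = \frac{31656}{31015} + \left(-1320 + 2700^{2} + 98 \cdot 2700\right) \frac{1}{21707} = \frac{31656}{31015} + \left(-1320 + 7290000 + 264600\right) \frac{1}{21707} = \frac{31656}{31015} + 7553280 \cdot \frac{1}{21707} = \frac{31656}{31015} + \frac{1079040}{3101} = \frac{33564590856}{96177515}$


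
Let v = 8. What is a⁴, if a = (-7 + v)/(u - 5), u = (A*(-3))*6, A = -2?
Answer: 1/923521 ≈ 1.0828e-6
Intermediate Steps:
u = 36 (u = -2*(-3)*6 = 6*6 = 36)
a = 1/31 (a = (-7 + 8)/(36 - 5) = 1/31 ≈ 0.032258)
a⁴ = (1/31)⁴ = 1/923521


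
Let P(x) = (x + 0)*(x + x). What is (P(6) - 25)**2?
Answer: 2209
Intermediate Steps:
P(x) = 2*x**2 (P(x) = x*(2*x) = 2*x**2)
(P(6) - 25)**2 = (2*6**2 - 25)**2 = (2*36 - 25)**2 = (72 - 25)**2 = 47**2 = 2209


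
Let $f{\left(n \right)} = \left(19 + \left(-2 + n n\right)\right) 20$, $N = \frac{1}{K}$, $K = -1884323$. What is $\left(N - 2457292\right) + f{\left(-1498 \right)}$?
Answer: $\frac{79938875822343}{1884323} \approx 4.2423 \cdot 10^{7}$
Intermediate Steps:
$N = - \frac{1}{1884323}$ ($N = \frac{1}{-1884323} = - \frac{1}{1884323} \approx -5.3069 \cdot 10^{-7}$)
$f{\left(n \right)} = 340 + 20 n^{2}$ ($f{\left(n \right)} = \left(19 + \left(-2 + n^{2}\right)\right) 20 = \left(17 + n^{2}\right) 20 = 340 + 20 n^{2}$)
$\left(N - 2457292\right) + f{\left(-1498 \right)} = \left(- \frac{1}{1884323} - 2457292\right) + \left(340 + 20 \left(-1498\right)^{2}\right) = - \frac{4630331833317}{1884323} + \left(340 + 20 \cdot 2244004\right) = - \frac{4630331833317}{1884323} + \left(340 + 44880080\right) = - \frac{4630331833317}{1884323} + 44880420 = \frac{79938875822343}{1884323}$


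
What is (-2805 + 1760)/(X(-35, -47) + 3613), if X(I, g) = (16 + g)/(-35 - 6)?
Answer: -42845/148164 ≈ -0.28917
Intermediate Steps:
X(I, g) = -16/41 - g/41 (X(I, g) = (16 + g)/(-41) = (16 + g)*(-1/41) = -16/41 - g/41)
(-2805 + 1760)/(X(-35, -47) + 3613) = (-2805 + 1760)/((-16/41 - 1/41*(-47)) + 3613) = -1045/((-16/41 + 47/41) + 3613) = -1045/(31/41 + 3613) = -1045/148164/41 = -1045*41/148164 = -42845/148164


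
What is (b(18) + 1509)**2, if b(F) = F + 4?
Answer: 2343961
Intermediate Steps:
b(F) = 4 + F
(b(18) + 1509)**2 = ((4 + 18) + 1509)**2 = (22 + 1509)**2 = 1531**2 = 2343961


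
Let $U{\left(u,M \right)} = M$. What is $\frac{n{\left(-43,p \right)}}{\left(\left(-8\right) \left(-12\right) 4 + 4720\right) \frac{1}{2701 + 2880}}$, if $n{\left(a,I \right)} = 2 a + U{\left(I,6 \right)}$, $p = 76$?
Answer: $- \frac{27905}{319} \approx -87.476$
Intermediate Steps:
$n{\left(a,I \right)} = 6 + 2 a$ ($n{\left(a,I \right)} = 2 a + 6 = 6 + 2 a$)
$\frac{n{\left(-43,p \right)}}{\left(\left(-8\right) \left(-12\right) 4 + 4720\right) \frac{1}{2701 + 2880}} = \frac{6 + 2 \left(-43\right)}{\left(\left(-8\right) \left(-12\right) 4 + 4720\right) \frac{1}{2701 + 2880}} = \frac{6 - 86}{\left(96 \cdot 4 + 4720\right) \frac{1}{5581}} = - \frac{80}{\left(384 + 4720\right) \frac{1}{5581}} = - \frac{80}{5104 \cdot \frac{1}{5581}} = - \frac{80}{\frac{5104}{5581}} = \left(-80\right) \frac{5581}{5104} = - \frac{27905}{319}$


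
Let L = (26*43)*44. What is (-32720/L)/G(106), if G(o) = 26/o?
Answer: -216770/79937 ≈ -2.7118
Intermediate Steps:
L = 49192 (L = 1118*44 = 49192)
(-32720/L)/G(106) = (-32720/49192)/((26/106)) = (-32720*1/49192)/((26*(1/106))) = -4090/(6149*13/53) = -4090/6149*53/13 = -216770/79937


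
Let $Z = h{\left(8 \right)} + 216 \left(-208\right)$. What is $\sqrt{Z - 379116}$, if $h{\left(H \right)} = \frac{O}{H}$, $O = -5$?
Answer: $\frac{i \sqrt{6784714}}{4} \approx 651.19 i$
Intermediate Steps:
$h{\left(H \right)} = - \frac{5}{H}$
$Z = - \frac{359429}{8}$ ($Z = - \frac{5}{8} + 216 \left(-208\right) = \left(-5\right) \frac{1}{8} - 44928 = - \frac{5}{8} - 44928 = - \frac{359429}{8} \approx -44929.0$)
$\sqrt{Z - 379116} = \sqrt{- \frac{359429}{8} - 379116} = \sqrt{- \frac{3392357}{8}} = \frac{i \sqrt{6784714}}{4}$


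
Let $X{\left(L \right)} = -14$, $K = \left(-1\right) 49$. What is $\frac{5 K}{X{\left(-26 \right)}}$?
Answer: $\frac{35}{2} \approx 17.5$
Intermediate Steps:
$K = -49$
$\frac{5 K}{X{\left(-26 \right)}} = \frac{5 \left(-49\right)}{-14} = \left(-245\right) \left(- \frac{1}{14}\right) = \frac{35}{2}$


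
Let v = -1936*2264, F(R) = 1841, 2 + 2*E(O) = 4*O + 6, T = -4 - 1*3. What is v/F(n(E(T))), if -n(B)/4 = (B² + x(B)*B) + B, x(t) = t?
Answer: -4383104/1841 ≈ -2380.8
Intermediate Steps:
T = -7 (T = -4 - 3 = -7)
E(O) = 2 + 2*O (E(O) = -1 + (4*O + 6)/2 = -1 + (6 + 4*O)/2 = -1 + (3 + 2*O) = 2 + 2*O)
n(B) = -8*B² - 4*B (n(B) = -4*((B² + B*B) + B) = -4*((B² + B²) + B) = -4*(2*B² + B) = -4*(B + 2*B²) = -8*B² - 4*B)
v = -4383104
v/F(n(E(T))) = -4383104/1841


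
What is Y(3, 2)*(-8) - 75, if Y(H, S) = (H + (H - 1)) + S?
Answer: -131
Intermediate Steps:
Y(H, S) = -1 + S + 2*H (Y(H, S) = (H + (-1 + H)) + S = (-1 + 2*H) + S = -1 + S + 2*H)
Y(3, 2)*(-8) - 75 = (-1 + 2 + 2*3)*(-8) - 75 = (-1 + 2 + 6)*(-8) - 75 = 7*(-8) - 75 = -56 - 75 = -131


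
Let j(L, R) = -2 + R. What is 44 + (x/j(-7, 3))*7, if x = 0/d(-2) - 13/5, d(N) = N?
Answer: 129/5 ≈ 25.800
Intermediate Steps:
x = -13/5 (x = 0/(-2) - 13/5 = 0*(-1/2) - 13*1/5 = 0 - 13/5 = -13/5 ≈ -2.6000)
44 + (x/j(-7, 3))*7 = 44 - 13/(5*(-2 + 3))*7 = 44 - 13/5/1*7 = 44 - 13/5*1*7 = 44 - 13/5*7 = 44 - 91/5 = 129/5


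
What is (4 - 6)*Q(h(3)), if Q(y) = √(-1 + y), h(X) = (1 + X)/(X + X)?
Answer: -2*I*√3/3 ≈ -1.1547*I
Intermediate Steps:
h(X) = (1 + X)/(2*X) (h(X) = (1 + X)/((2*X)) = (1 + X)*(1/(2*X)) = (1 + X)/(2*X))
(4 - 6)*Q(h(3)) = (4 - 6)*√(-1 + (½)*(1 + 3)/3) = -2*√(-1 + (½)*(⅓)*4) = -2*√(-1 + ⅔) = -2*I*√3/3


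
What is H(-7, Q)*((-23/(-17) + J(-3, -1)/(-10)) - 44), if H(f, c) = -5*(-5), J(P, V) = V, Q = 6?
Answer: -36165/34 ≈ -1063.7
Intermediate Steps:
H(f, c) = 25
H(-7, Q)*((-23/(-17) + J(-3, -1)/(-10)) - 44) = 25*((-23/(-17) - 1/(-10)) - 44) = 25*((-23*(-1/17) - 1*(-⅒)) - 44) = 25*((23/17 + ⅒) - 44) = 25*(247/170 - 44) = 25*(-7233/170) = -36165/34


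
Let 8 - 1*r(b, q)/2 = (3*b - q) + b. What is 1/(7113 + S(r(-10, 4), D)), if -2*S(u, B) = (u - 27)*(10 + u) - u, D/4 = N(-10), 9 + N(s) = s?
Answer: 1/2776 ≈ 0.00036023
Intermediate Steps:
N(s) = -9 + s
r(b, q) = 16 - 8*b + 2*q (r(b, q) = 16 - 2*((3*b - q) + b) = 16 - 2*((-q + 3*b) + b) = 16 - 2*(-q + 4*b) = 16 + (-8*b + 2*q) = 16 - 8*b + 2*q)
D = -76 (D = 4*(-9 - 10) = 4*(-19) = -76)
S(u, B) = u/2 - (-27 + u)*(10 + u)/2 (S(u, B) = -((u - 27)*(10 + u) - u)/2 = -((-27 + u)*(10 + u) - u)/2 = -(-u + (-27 + u)*(10 + u))/2 = u/2 - (-27 + u)*(10 + u)/2)
1/(7113 + S(r(-10, 4), D)) = 1/(7113 + (135 + 9*(16 - 8*(-10) + 2*4) - (16 - 8*(-10) + 2*4)²/2)) = 1/(7113 + (135 + 9*(16 + 80 + 8) - (16 + 80 + 8)²/2)) = 1/(7113 + (135 + 9*104 - ½*104²)) = 1/(7113 + (135 + 936 - ½*10816)) = 1/(7113 + (135 + 936 - 5408)) = 1/(7113 - 4337) = 1/2776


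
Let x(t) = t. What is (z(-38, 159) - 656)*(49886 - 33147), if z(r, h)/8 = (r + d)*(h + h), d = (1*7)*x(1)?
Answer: -1331085280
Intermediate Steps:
d = 7 (d = (1*7)*1 = 7*1 = 7)
z(r, h) = 16*h*(7 + r) (z(r, h) = 8*((r + 7)*(h + h)) = 8*((7 + r)*(2*h)) = 8*(2*h*(7 + r)) = 16*h*(7 + r))
(z(-38, 159) - 656)*(49886 - 33147) = (16*159*(7 - 38) - 656)*(49886 - 33147) = (16*159*(-31) - 656)*16739 = (-78864 - 656)*16739 = -79520*16739 = -1331085280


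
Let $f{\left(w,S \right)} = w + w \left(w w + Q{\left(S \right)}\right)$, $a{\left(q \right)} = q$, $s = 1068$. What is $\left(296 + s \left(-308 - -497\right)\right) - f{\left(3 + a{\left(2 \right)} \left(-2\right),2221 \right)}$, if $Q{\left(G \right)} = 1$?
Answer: $202151$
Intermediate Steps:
$f{\left(w,S \right)} = w + w \left(1 + w^{2}\right)$ ($f{\left(w,S \right)} = w + w \left(w w + 1\right) = w + w \left(w^{2} + 1\right) = w + w \left(1 + w^{2}\right)$)
$\left(296 + s \left(-308 - -497\right)\right) - f{\left(3 + a{\left(2 \right)} \left(-2\right),2221 \right)} = \left(296 + 1068 \left(-308 - -497\right)\right) - \left(3 + 2 \left(-2\right)\right) \left(2 + \left(3 + 2 \left(-2\right)\right)^{2}\right) = \left(296 + 1068 \left(-308 + 497\right)\right) - \left(3 - 4\right) \left(2 + \left(3 - 4\right)^{2}\right) = \left(296 + 1068 \cdot 189\right) - - (2 + \left(-1\right)^{2}) = \left(296 + 201852\right) - - (2 + 1) = 202148 - \left(-1\right) 3 = 202148 - -3 = 202148 + 3 = 202151$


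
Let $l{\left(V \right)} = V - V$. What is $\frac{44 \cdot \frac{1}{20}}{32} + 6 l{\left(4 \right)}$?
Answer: $\frac{11}{160} \approx 0.06875$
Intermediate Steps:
$l{\left(V \right)} = 0$
$\frac{44 \cdot \frac{1}{20}}{32} + 6 l{\left(4 \right)} = \frac{44 \cdot \frac{1}{20}}{32} + 6 \cdot 0 = 44 \cdot \frac{1}{20} \cdot \frac{1}{32} + 0 = \frac{11}{5} \cdot \frac{1}{32} + 0 = \frac{11}{160} + 0 = \frac{11}{160}$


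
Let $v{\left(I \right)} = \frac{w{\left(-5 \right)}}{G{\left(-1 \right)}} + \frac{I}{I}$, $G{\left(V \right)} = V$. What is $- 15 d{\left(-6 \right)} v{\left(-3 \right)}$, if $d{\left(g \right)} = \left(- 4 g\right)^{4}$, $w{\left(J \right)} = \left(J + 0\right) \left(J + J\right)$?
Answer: $243855360$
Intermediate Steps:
$w{\left(J \right)} = 2 J^{2}$ ($w{\left(J \right)} = J 2 J = 2 J^{2}$)
$d{\left(g \right)} = 256 g^{4}$
$v{\left(I \right)} = -49$ ($v{\left(I \right)} = \frac{2 \left(-5\right)^{2}}{-1} + \frac{I}{I} = 2 \cdot 25 \left(-1\right) + 1 = 50 \left(-1\right) + 1 = -50 + 1 = -49$)
$- 15 d{\left(-6 \right)} v{\left(-3 \right)} = - 15 \cdot 256 \left(-6\right)^{4} \left(-49\right) = - 15 \cdot 256 \cdot 1296 \left(-49\right) = \left(-15\right) 331776 \left(-49\right) = \left(-4976640\right) \left(-49\right) = 243855360$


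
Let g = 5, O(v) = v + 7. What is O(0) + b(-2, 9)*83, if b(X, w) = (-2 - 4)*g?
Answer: -2483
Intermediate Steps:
O(v) = 7 + v
b(X, w) = -30 (b(X, w) = (-2 - 4)*5 = -6*5 = -30)
O(0) + b(-2, 9)*83 = (7 + 0) - 30*83 = 7 - 2490 = -2483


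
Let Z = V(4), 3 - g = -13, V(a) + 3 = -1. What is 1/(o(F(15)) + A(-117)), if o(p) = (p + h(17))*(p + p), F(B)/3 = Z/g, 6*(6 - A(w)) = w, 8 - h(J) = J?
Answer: 8/321 ≈ 0.024922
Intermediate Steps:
V(a) = -4 (V(a) = -3 - 1 = -4)
h(J) = 8 - J
A(w) = 6 - w/6
g = 16 (g = 3 - 1*(-13) = 3 + 13 = 16)
Z = -4
F(B) = -¾ (F(B) = 3*(-4/16) = 3*(-4*1/16) = 3*(-¼) = -¾)
o(p) = 2*p*(-9 + p) (o(p) = (p + (8 - 1*17))*(p + p) = (p + (8 - 17))*(2*p) = (p - 9)*(2*p) = (-9 + p)*(2*p) = 2*p*(-9 + p))
1/(o(F(15)) + A(-117)) = 1/(2*(-¾)*(-9 - ¾) + (6 - ⅙*(-117))) = 1/(2*(-¾)*(-39/4) + (6 + 39/2)) = 1/(117/8 + 51/2) = 1/(321/8) = 8/321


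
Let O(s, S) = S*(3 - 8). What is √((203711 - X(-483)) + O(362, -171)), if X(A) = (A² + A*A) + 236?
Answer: 14*I*√1338 ≈ 512.1*I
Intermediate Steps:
O(s, S) = -5*S (O(s, S) = S*(-5) = -5*S)
X(A) = 236 + 2*A² (X(A) = (A² + A²) + 236 = 2*A² + 236 = 236 + 2*A²)
√((203711 - X(-483)) + O(362, -171)) = √((203711 - (236 + 2*(-483)²)) - 5*(-171)) = √((203711 - (236 + 2*233289)) + 855) = √((203711 - (236 + 466578)) + 855) = √((203711 - 1*466814) + 855) = √((203711 - 466814) + 855) = √(-263103 + 855) = √(-262248) = 14*I*√1338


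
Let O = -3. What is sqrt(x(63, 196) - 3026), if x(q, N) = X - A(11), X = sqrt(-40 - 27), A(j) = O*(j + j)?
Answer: sqrt(-2960 + I*sqrt(67)) ≈ 0.07523 + 54.406*I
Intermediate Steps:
A(j) = -6*j (A(j) = -3*(j + j) = -6*j)
X = I*sqrt(67) (X = sqrt(-67) = I*sqrt(67) ≈ 8.1853*I)
x(q, N) = 66 + I*sqrt(67) (x(q, N) = I*sqrt(67) - (-6)*11 = I*sqrt(67) - 1*(-66) = I*sqrt(67) + 66 = 66 + I*sqrt(67))
sqrt(x(63, 196) - 3026) = sqrt((66 + I*sqrt(67)) - 3026) = sqrt(-2960 + I*sqrt(67))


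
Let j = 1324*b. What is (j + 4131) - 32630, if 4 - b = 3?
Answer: -27175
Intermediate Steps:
b = 1 (b = 4 - 1*3 = 4 - 3 = 1)
j = 1324 (j = 1324*1 = 1324)
(j + 4131) - 32630 = (1324 + 4131) - 32630 = 5455 - 32630 = -27175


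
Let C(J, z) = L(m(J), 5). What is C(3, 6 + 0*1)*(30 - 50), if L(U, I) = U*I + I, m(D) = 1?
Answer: -200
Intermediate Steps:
L(U, I) = I + I*U (L(U, I) = I*U + I = I + I*U)
C(J, z) = 10 (C(J, z) = 5*(1 + 1) = 5*2 = 10)
C(3, 6 + 0*1)*(30 - 50) = 10*(30 - 50) = 10*(-20) = -200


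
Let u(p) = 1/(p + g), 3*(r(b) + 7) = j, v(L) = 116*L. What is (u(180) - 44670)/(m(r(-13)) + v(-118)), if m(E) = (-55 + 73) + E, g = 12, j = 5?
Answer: 8576639/2625664 ≈ 3.2665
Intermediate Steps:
r(b) = -16/3 (r(b) = -7 + (⅓)*5 = -7 + 5/3 = -16/3)
u(p) = 1/(12 + p) (u(p) = 1/(p + 12) = 1/(12 + p))
m(E) = 18 + E
(u(180) - 44670)/(m(r(-13)) + v(-118)) = (1/(12 + 180) - 44670)/((18 - 16/3) + 116*(-118)) = (1/192 - 44670)/(38/3 - 13688) = (1/192 - 44670)/(-41026/3) = -8576639/192*(-3/41026) = 8576639/2625664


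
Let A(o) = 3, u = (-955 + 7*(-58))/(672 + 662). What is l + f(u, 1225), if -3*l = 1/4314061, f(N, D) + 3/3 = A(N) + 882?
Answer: 11440889771/12942183 ≈ 884.00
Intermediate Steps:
u = -1361/1334 (u = (-955 - 406)/1334 = -1361*1/1334 = -1361/1334 ≈ -1.0202)
f(N, D) = 884 (f(N, D) = -1 + (3 + 882) = -1 + 885 = 884)
l = -1/12942183 (l = -⅓/4314061 = -⅓*1/4314061 = -1/12942183 ≈ -7.7267e-8)
l + f(u, 1225) = -1/12942183 + 884 = 11440889771/12942183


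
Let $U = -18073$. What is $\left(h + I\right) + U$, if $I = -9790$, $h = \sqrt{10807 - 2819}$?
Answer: $-27863 + 2 \sqrt{1997} \approx -27774.0$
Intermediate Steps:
$h = 2 \sqrt{1997}$ ($h = \sqrt{7988} = 2 \sqrt{1997} \approx 89.376$)
$\left(h + I\right) + U = \left(2 \sqrt{1997} - 9790\right) - 18073 = \left(-9790 + 2 \sqrt{1997}\right) - 18073 = -27863 + 2 \sqrt{1997}$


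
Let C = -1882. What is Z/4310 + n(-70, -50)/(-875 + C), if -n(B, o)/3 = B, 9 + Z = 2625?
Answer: 1051202/1980445 ≈ 0.53079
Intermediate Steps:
Z = 2616 (Z = -9 + 2625 = 2616)
n(B, o) = -3*B
Z/4310 + n(-70, -50)/(-875 + C) = 2616/4310 + (-3*(-70))/(-875 - 1882) = 2616*(1/4310) + 210/(-2757) = 1308/2155 + 210*(-1/2757) = 1308/2155 - 70/919 = 1051202/1980445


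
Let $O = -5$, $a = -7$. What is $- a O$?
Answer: $-35$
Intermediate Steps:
$- a O = \left(-1\right) \left(-7\right) \left(-5\right) = 7 \left(-5\right) = -35$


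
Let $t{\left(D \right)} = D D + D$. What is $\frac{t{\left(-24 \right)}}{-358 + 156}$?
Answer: $- \frac{276}{101} \approx -2.7327$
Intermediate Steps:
$t{\left(D \right)} = D + D^{2}$ ($t{\left(D \right)} = D^{2} + D = D + D^{2}$)
$\frac{t{\left(-24 \right)}}{-358 + 156} = \frac{\left(-24\right) \left(1 - 24\right)}{-358 + 156} = \frac{\left(-24\right) \left(-23\right)}{-202} = 552 \left(- \frac{1}{202}\right) = - \frac{276}{101}$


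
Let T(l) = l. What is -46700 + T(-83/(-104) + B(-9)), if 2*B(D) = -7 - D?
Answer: -4856613/104 ≈ -46698.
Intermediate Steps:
B(D) = -7/2 - D/2 (B(D) = (-7 - D)/2 = -7/2 - D/2)
-46700 + T(-83/(-104) + B(-9)) = -46700 + (-83/(-104) + (-7/2 - ½*(-9))) = -46700 + (-83*(-1/104) + (-7/2 + 9/2)) = -46700 + (83/104 + 1) = -46700 + 187/104 = -4856613/104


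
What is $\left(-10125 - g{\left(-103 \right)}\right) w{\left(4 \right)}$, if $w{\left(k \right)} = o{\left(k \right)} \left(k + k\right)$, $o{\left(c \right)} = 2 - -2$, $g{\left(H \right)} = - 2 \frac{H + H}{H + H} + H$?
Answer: $-320640$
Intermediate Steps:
$g{\left(H \right)} = -2 + H$ ($g{\left(H \right)} = - 2 \frac{2 H}{2 H} + H = - 2 \cdot 2 H \frac{1}{2 H} + H = \left(-2\right) 1 + H = -2 + H$)
$o{\left(c \right)} = 4$ ($o{\left(c \right)} = 2 + 2 = 4$)
$w{\left(k \right)} = 8 k$ ($w{\left(k \right)} = 4 \left(k + k\right) = 4 \cdot 2 k = 8 k$)
$\left(-10125 - g{\left(-103 \right)}\right) w{\left(4 \right)} = \left(-10125 - \left(-2 - 103\right)\right) 8 \cdot 4 = \left(-10125 - -105\right) 32 = \left(-10125 + 105\right) 32 = \left(-10020\right) 32 = -320640$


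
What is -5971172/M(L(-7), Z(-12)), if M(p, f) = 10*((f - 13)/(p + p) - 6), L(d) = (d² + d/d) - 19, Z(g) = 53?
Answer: 46276583/415 ≈ 1.1151e+5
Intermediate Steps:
L(d) = -18 + d² (L(d) = (d² + 1) - 19 = (1 + d²) - 19 = -18 + d²)
M(p, f) = -60 + 5*(-13 + f)/p (M(p, f) = 10*((-13 + f)/((2*p)) - 6) = 10*((-13 + f)*(1/(2*p)) - 6) = 10*((-13 + f)/(2*p) - 6) = 10*(-6 + (-13 + f)/(2*p)) = -60 + 5*(-13 + f)/p)
-5971172/M(L(-7), Z(-12)) = -5971172*(-18 + (-7)²)/(5*(-13 + 53 - 12*(-18 + (-7)²))) = -5971172*(-18 + 49)/(5*(-13 + 53 - 12*(-18 + 49))) = -5971172*31/(5*(-13 + 53 - 12*31)) = -5971172*31/(5*(-13 + 53 - 372)) = -5971172/(5*(1/31)*(-332)) = -5971172/(-1660/31) = -5971172*(-31/1660) = 46276583/415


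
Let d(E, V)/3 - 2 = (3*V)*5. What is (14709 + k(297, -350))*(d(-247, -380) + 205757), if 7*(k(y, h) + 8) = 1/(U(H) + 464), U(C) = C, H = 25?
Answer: 9493809682412/3423 ≈ 2.7735e+9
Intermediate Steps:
d(E, V) = 6 + 45*V (d(E, V) = 6 + 3*((3*V)*5) = 6 + 3*(15*V) = 6 + 45*V)
k(y, h) = -27383/3423 (k(y, h) = -8 + 1/(7*(25 + 464)) = -8 + (⅐)/489 = -8 + (⅐)*(1/489) = -8 + 1/3423 = -27383/3423)
(14709 + k(297, -350))*(d(-247, -380) + 205757) = (14709 - 27383/3423)*((6 + 45*(-380)) + 205757) = 50321524*((6 - 17100) + 205757)/3423 = 50321524*(-17094 + 205757)/3423 = (50321524/3423)*188663 = 9493809682412/3423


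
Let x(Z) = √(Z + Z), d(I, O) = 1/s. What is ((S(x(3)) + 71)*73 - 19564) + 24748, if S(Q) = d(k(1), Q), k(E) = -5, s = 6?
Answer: 62275/6 ≈ 10379.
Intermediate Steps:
d(I, O) = ⅙ (d(I, O) = 1/6 = ⅙)
x(Z) = √2*√Z (x(Z) = √(2*Z) = √2*√Z)
S(Q) = ⅙
((S(x(3)) + 71)*73 - 19564) + 24748 = ((⅙ + 71)*73 - 19564) + 24748 = ((427/6)*73 - 19564) + 24748 = (31171/6 - 19564) + 24748 = -86213/6 + 24748 = 62275/6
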